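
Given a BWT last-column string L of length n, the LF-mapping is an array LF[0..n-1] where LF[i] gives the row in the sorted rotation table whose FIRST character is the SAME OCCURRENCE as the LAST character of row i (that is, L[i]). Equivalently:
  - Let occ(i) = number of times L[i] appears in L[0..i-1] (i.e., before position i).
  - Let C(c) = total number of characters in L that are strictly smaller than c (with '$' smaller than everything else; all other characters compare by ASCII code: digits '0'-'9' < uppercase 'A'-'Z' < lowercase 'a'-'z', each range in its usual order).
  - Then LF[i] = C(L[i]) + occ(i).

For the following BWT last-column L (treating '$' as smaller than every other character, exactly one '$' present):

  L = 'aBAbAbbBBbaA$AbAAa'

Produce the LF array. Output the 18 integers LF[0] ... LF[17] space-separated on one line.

Char counts: '$':1, 'A':6, 'B':3, 'a':3, 'b':5
C (first-col start): C('$')=0, C('A')=1, C('B')=7, C('a')=10, C('b')=13
L[0]='a': occ=0, LF[0]=C('a')+0=10+0=10
L[1]='B': occ=0, LF[1]=C('B')+0=7+0=7
L[2]='A': occ=0, LF[2]=C('A')+0=1+0=1
L[3]='b': occ=0, LF[3]=C('b')+0=13+0=13
L[4]='A': occ=1, LF[4]=C('A')+1=1+1=2
L[5]='b': occ=1, LF[5]=C('b')+1=13+1=14
L[6]='b': occ=2, LF[6]=C('b')+2=13+2=15
L[7]='B': occ=1, LF[7]=C('B')+1=7+1=8
L[8]='B': occ=2, LF[8]=C('B')+2=7+2=9
L[9]='b': occ=3, LF[9]=C('b')+3=13+3=16
L[10]='a': occ=1, LF[10]=C('a')+1=10+1=11
L[11]='A': occ=2, LF[11]=C('A')+2=1+2=3
L[12]='$': occ=0, LF[12]=C('$')+0=0+0=0
L[13]='A': occ=3, LF[13]=C('A')+3=1+3=4
L[14]='b': occ=4, LF[14]=C('b')+4=13+4=17
L[15]='A': occ=4, LF[15]=C('A')+4=1+4=5
L[16]='A': occ=5, LF[16]=C('A')+5=1+5=6
L[17]='a': occ=2, LF[17]=C('a')+2=10+2=12

Answer: 10 7 1 13 2 14 15 8 9 16 11 3 0 4 17 5 6 12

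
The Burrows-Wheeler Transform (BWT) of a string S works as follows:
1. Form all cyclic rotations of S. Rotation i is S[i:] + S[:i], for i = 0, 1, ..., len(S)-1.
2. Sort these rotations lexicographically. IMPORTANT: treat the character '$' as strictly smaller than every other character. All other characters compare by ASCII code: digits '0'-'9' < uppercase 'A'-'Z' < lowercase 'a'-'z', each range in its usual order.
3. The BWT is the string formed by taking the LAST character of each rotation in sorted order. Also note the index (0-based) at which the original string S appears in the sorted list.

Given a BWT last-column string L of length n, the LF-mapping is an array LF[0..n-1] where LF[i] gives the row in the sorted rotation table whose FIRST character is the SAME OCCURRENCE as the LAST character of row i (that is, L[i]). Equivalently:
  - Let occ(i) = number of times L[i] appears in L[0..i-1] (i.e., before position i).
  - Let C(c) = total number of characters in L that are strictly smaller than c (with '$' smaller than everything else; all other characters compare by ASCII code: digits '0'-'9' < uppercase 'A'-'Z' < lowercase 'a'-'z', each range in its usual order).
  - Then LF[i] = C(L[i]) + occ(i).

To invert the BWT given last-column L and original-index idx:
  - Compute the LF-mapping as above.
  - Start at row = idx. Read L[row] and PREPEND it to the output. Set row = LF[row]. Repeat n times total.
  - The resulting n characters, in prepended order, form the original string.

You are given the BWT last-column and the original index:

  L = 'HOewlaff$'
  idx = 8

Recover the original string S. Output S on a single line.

Answer: waffleOH$

Derivation:
LF mapping: 1 2 4 8 7 3 5 6 0
Walk LF starting at row 8, prepending L[row]:
  step 1: row=8, L[8]='$', prepend. Next row=LF[8]=0
  step 2: row=0, L[0]='H', prepend. Next row=LF[0]=1
  step 3: row=1, L[1]='O', prepend. Next row=LF[1]=2
  step 4: row=2, L[2]='e', prepend. Next row=LF[2]=4
  step 5: row=4, L[4]='l', prepend. Next row=LF[4]=7
  step 6: row=7, L[7]='f', prepend. Next row=LF[7]=6
  step 7: row=6, L[6]='f', prepend. Next row=LF[6]=5
  step 8: row=5, L[5]='a', prepend. Next row=LF[5]=3
  step 9: row=3, L[3]='w', prepend. Next row=LF[3]=8
Reversed output: waffleOH$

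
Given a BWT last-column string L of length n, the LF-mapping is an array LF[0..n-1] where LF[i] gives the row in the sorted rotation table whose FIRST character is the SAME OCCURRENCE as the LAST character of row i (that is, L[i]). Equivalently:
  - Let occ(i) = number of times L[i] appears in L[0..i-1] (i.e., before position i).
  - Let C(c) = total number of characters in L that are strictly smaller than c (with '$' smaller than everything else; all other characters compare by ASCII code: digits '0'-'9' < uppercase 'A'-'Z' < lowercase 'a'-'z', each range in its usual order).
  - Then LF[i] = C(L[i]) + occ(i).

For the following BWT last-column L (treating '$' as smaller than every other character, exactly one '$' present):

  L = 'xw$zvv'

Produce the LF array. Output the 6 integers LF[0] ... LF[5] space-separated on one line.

Answer: 4 3 0 5 1 2

Derivation:
Char counts: '$':1, 'v':2, 'w':1, 'x':1, 'z':1
C (first-col start): C('$')=0, C('v')=1, C('w')=3, C('x')=4, C('z')=5
L[0]='x': occ=0, LF[0]=C('x')+0=4+0=4
L[1]='w': occ=0, LF[1]=C('w')+0=3+0=3
L[2]='$': occ=0, LF[2]=C('$')+0=0+0=0
L[3]='z': occ=0, LF[3]=C('z')+0=5+0=5
L[4]='v': occ=0, LF[4]=C('v')+0=1+0=1
L[5]='v': occ=1, LF[5]=C('v')+1=1+1=2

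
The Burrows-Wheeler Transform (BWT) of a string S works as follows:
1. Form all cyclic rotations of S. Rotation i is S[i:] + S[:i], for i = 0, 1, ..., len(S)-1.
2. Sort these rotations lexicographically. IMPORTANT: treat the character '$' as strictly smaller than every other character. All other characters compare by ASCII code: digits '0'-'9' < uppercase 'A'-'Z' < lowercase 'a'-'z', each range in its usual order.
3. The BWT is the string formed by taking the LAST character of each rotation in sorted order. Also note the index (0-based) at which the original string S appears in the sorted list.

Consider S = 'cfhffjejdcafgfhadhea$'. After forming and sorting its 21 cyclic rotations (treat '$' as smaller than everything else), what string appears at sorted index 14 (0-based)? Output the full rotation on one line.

Answer: fjejdcafgfhadhea$cfhf

Derivation:
All 21 rotations (rotation i = S[i:]+S[:i]):
  rot[0] = cfhffjejdcafgfhadhea$
  rot[1] = fhffjejdcafgfhadhea$c
  rot[2] = hffjejdcafgfhadhea$cf
  rot[3] = ffjejdcafgfhadhea$cfh
  rot[4] = fjejdcafgfhadhea$cfhf
  rot[5] = jejdcafgfhadhea$cfhff
  rot[6] = ejdcafgfhadhea$cfhffj
  rot[7] = jdcafgfhadhea$cfhffje
  rot[8] = dcafgfhadhea$cfhffjej
  rot[9] = cafgfhadhea$cfhffjejd
  rot[10] = afgfhadhea$cfhffjejdc
  rot[11] = fgfhadhea$cfhffjejdca
  rot[12] = gfhadhea$cfhffjejdcaf
  rot[13] = fhadhea$cfhffjejdcafg
  rot[14] = hadhea$cfhffjejdcafgf
  rot[15] = adhea$cfhffjejdcafgfh
  rot[16] = dhea$cfhffjejdcafgfha
  rot[17] = hea$cfhffjejdcafgfhad
  rot[18] = ea$cfhffjejdcafgfhadh
  rot[19] = a$cfhffjejdcafgfhadhe
  rot[20] = $cfhffjejdcafgfhadhea
Sorted (with $ < everything):
  sorted[0] = $cfhffjejdcafgfhadhea
  sorted[1] = a$cfhffjejdcafgfhadhe
  sorted[2] = adhea$cfhffjejdcafgfh
  sorted[3] = afgfhadhea$cfhffjejdc
  sorted[4] = cafgfhadhea$cfhffjejd
  sorted[5] = cfhffjejdcafgfhadhea$
  sorted[6] = dcafgfhadhea$cfhffjej
  sorted[7] = dhea$cfhffjejdcafgfha
  sorted[8] = ea$cfhffjejdcafgfhadh
  sorted[9] = ejdcafgfhadhea$cfhffj
  sorted[10] = ffjejdcafgfhadhea$cfh
  sorted[11] = fgfhadhea$cfhffjejdca
  sorted[12] = fhadhea$cfhffjejdcafg
  sorted[13] = fhffjejdcafgfhadhea$c
  sorted[14] = fjejdcafgfhadhea$cfhf
  sorted[15] = gfhadhea$cfhffjejdcaf
  sorted[16] = hadhea$cfhffjejdcafgf
  sorted[17] = hea$cfhffjejdcafgfhad
  sorted[18] = hffjejdcafgfhadhea$cf
  sorted[19] = jdcafgfhadhea$cfhffje
  sorted[20] = jejdcafgfhadhea$cfhff
sorted[14] = fjejdcafgfhadhea$cfhf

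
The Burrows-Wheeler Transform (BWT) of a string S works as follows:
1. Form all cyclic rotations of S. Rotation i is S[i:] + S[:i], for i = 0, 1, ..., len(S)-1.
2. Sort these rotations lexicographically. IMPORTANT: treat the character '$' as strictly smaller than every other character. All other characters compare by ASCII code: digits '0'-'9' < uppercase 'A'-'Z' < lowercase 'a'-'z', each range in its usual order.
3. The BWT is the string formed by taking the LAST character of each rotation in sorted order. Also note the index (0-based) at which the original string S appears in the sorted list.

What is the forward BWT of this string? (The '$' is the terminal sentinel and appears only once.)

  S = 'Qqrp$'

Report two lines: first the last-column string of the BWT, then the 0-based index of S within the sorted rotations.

All 5 rotations (rotation i = S[i:]+S[:i]):
  rot[0] = Qqrp$
  rot[1] = qrp$Q
  rot[2] = rp$Qq
  rot[3] = p$Qqr
  rot[4] = $Qqrp
Sorted (with $ < everything):
  sorted[0] = $Qqrp  (last char: 'p')
  sorted[1] = Qqrp$  (last char: '$')
  sorted[2] = p$Qqr  (last char: 'r')
  sorted[3] = qrp$Q  (last char: 'Q')
  sorted[4] = rp$Qq  (last char: 'q')
Last column: p$rQq
Original string S is at sorted index 1

Answer: p$rQq
1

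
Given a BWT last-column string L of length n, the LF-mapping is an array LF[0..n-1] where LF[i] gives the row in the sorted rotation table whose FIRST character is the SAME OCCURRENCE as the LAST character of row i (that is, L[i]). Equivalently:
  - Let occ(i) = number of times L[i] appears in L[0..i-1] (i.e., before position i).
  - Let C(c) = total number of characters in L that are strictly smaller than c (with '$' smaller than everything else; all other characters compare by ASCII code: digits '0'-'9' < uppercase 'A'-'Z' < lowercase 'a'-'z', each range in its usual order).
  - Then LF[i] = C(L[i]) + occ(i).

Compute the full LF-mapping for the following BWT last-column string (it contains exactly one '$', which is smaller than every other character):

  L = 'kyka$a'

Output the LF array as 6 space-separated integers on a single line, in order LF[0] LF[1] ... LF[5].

Char counts: '$':1, 'a':2, 'k':2, 'y':1
C (first-col start): C('$')=0, C('a')=1, C('k')=3, C('y')=5
L[0]='k': occ=0, LF[0]=C('k')+0=3+0=3
L[1]='y': occ=0, LF[1]=C('y')+0=5+0=5
L[2]='k': occ=1, LF[2]=C('k')+1=3+1=4
L[3]='a': occ=0, LF[3]=C('a')+0=1+0=1
L[4]='$': occ=0, LF[4]=C('$')+0=0+0=0
L[5]='a': occ=1, LF[5]=C('a')+1=1+1=2

Answer: 3 5 4 1 0 2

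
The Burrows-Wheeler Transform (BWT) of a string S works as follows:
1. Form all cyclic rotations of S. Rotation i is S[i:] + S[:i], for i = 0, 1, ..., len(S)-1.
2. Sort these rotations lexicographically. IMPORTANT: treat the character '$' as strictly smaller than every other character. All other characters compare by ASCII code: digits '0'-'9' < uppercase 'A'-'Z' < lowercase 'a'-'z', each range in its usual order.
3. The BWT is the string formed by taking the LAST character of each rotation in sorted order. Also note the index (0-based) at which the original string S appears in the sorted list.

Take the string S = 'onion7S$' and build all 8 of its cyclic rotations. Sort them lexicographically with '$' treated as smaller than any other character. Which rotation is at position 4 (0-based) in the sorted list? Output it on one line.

Answer: n7S$onio

Derivation:
All 8 rotations (rotation i = S[i:]+S[:i]):
  rot[0] = onion7S$
  rot[1] = nion7S$o
  rot[2] = ion7S$on
  rot[3] = on7S$oni
  rot[4] = n7S$onio
  rot[5] = 7S$onion
  rot[6] = S$onion7
  rot[7] = $onion7S
Sorted (with $ < everything):
  sorted[0] = $onion7S
  sorted[1] = 7S$onion
  sorted[2] = S$onion7
  sorted[3] = ion7S$on
  sorted[4] = n7S$onio
  sorted[5] = nion7S$o
  sorted[6] = on7S$oni
  sorted[7] = onion7S$
sorted[4] = n7S$onio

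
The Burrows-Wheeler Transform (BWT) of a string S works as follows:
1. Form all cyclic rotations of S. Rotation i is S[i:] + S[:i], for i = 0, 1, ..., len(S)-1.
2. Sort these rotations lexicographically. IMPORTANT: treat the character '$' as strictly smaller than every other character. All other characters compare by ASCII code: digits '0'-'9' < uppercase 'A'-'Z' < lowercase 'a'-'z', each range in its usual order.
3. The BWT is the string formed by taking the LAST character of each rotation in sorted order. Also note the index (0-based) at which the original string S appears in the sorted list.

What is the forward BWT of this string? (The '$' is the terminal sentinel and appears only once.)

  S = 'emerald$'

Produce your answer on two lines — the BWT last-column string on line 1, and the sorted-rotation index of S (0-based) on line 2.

All 8 rotations (rotation i = S[i:]+S[:i]):
  rot[0] = emerald$
  rot[1] = merald$e
  rot[2] = erald$em
  rot[3] = rald$eme
  rot[4] = ald$emer
  rot[5] = ld$emera
  rot[6] = d$emeral
  rot[7] = $emerald
Sorted (with $ < everything):
  sorted[0] = $emerald  (last char: 'd')
  sorted[1] = ald$emer  (last char: 'r')
  sorted[2] = d$emeral  (last char: 'l')
  sorted[3] = emerald$  (last char: '$')
  sorted[4] = erald$em  (last char: 'm')
  sorted[5] = ld$emera  (last char: 'a')
  sorted[6] = merald$e  (last char: 'e')
  sorted[7] = rald$eme  (last char: 'e')
Last column: drl$maee
Original string S is at sorted index 3

Answer: drl$maee
3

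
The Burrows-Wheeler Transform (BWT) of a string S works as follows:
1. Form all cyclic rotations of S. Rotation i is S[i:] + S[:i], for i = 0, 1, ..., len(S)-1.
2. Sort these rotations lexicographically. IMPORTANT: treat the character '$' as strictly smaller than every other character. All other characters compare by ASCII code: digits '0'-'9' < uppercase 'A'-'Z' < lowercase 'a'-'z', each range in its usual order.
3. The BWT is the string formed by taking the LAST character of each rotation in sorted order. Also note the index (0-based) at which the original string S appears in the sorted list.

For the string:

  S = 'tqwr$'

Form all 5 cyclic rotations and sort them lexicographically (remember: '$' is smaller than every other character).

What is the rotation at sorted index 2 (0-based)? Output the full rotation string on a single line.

Answer: r$tqw

Derivation:
All 5 rotations (rotation i = S[i:]+S[:i]):
  rot[0] = tqwr$
  rot[1] = qwr$t
  rot[2] = wr$tq
  rot[3] = r$tqw
  rot[4] = $tqwr
Sorted (with $ < everything):
  sorted[0] = $tqwr
  sorted[1] = qwr$t
  sorted[2] = r$tqw
  sorted[3] = tqwr$
  sorted[4] = wr$tq
sorted[2] = r$tqw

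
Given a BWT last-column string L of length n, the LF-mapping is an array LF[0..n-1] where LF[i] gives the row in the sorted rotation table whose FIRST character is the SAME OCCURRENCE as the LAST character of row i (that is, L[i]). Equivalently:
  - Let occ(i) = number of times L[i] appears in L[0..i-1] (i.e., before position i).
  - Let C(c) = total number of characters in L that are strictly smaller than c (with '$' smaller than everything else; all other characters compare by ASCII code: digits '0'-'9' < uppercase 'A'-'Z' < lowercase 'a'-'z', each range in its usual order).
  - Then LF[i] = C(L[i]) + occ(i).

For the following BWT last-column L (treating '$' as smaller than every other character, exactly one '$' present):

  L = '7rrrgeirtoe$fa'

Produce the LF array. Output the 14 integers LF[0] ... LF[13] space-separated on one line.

Answer: 1 9 10 11 6 3 7 12 13 8 4 0 5 2

Derivation:
Char counts: '$':1, '7':1, 'a':1, 'e':2, 'f':1, 'g':1, 'i':1, 'o':1, 'r':4, 't':1
C (first-col start): C('$')=0, C('7')=1, C('a')=2, C('e')=3, C('f')=5, C('g')=6, C('i')=7, C('o')=8, C('r')=9, C('t')=13
L[0]='7': occ=0, LF[0]=C('7')+0=1+0=1
L[1]='r': occ=0, LF[1]=C('r')+0=9+0=9
L[2]='r': occ=1, LF[2]=C('r')+1=9+1=10
L[3]='r': occ=2, LF[3]=C('r')+2=9+2=11
L[4]='g': occ=0, LF[4]=C('g')+0=6+0=6
L[5]='e': occ=0, LF[5]=C('e')+0=3+0=3
L[6]='i': occ=0, LF[6]=C('i')+0=7+0=7
L[7]='r': occ=3, LF[7]=C('r')+3=9+3=12
L[8]='t': occ=0, LF[8]=C('t')+0=13+0=13
L[9]='o': occ=0, LF[9]=C('o')+0=8+0=8
L[10]='e': occ=1, LF[10]=C('e')+1=3+1=4
L[11]='$': occ=0, LF[11]=C('$')+0=0+0=0
L[12]='f': occ=0, LF[12]=C('f')+0=5+0=5
L[13]='a': occ=0, LF[13]=C('a')+0=2+0=2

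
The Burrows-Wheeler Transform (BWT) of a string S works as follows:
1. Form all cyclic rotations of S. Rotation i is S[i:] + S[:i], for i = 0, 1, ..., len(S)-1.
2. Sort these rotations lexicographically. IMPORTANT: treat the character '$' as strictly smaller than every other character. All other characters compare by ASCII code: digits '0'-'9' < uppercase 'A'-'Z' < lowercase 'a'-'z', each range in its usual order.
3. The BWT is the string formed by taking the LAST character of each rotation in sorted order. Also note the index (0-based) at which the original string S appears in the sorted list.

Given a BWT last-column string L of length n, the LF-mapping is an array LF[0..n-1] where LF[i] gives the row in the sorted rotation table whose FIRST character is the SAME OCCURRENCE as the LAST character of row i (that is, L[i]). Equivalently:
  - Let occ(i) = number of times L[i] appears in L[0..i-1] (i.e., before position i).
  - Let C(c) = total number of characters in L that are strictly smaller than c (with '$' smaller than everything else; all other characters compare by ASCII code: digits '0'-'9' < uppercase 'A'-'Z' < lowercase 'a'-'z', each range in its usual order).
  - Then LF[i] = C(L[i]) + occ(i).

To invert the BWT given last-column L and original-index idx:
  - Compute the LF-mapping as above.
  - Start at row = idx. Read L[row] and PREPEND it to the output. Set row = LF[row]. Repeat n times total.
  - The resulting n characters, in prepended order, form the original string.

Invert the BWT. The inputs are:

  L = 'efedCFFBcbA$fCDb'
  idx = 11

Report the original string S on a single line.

LF mapping: 12 14 13 11 3 6 7 2 10 8 1 0 15 4 5 9
Walk LF starting at row 11, prepending L[row]:
  step 1: row=11, L[11]='$', prepend. Next row=LF[11]=0
  step 2: row=0, L[0]='e', prepend. Next row=LF[0]=12
  step 3: row=12, L[12]='f', prepend. Next row=LF[12]=15
  step 4: row=15, L[15]='b', prepend. Next row=LF[15]=9
  step 5: row=9, L[9]='b', prepend. Next row=LF[9]=8
  step 6: row=8, L[8]='c', prepend. Next row=LF[8]=10
  step 7: row=10, L[10]='A', prepend. Next row=LF[10]=1
  step 8: row=1, L[1]='f', prepend. Next row=LF[1]=14
  step 9: row=14, L[14]='D', prepend. Next row=LF[14]=5
  step 10: row=5, L[5]='F', prepend. Next row=LF[5]=6
  step 11: row=6, L[6]='F', prepend. Next row=LF[6]=7
  step 12: row=7, L[7]='B', prepend. Next row=LF[7]=2
  step 13: row=2, L[2]='e', prepend. Next row=LF[2]=13
  step 14: row=13, L[13]='C', prepend. Next row=LF[13]=4
  step 15: row=4, L[4]='C', prepend. Next row=LF[4]=3
  step 16: row=3, L[3]='d', prepend. Next row=LF[3]=11
Reversed output: dCCeBFFDfAcbbfe$

Answer: dCCeBFFDfAcbbfe$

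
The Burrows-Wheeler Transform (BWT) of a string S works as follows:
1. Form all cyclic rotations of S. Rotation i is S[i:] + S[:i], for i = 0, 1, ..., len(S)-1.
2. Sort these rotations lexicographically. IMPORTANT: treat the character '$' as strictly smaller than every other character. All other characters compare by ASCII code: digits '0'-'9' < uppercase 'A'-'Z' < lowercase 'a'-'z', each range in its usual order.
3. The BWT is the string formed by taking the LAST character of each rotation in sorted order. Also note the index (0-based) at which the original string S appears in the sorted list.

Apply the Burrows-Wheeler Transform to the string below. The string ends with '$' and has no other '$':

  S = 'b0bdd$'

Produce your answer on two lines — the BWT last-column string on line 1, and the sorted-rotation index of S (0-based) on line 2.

Answer: db$0db
2

Derivation:
All 6 rotations (rotation i = S[i:]+S[:i]):
  rot[0] = b0bdd$
  rot[1] = 0bdd$b
  rot[2] = bdd$b0
  rot[3] = dd$b0b
  rot[4] = d$b0bd
  rot[5] = $b0bdd
Sorted (with $ < everything):
  sorted[0] = $b0bdd  (last char: 'd')
  sorted[1] = 0bdd$b  (last char: 'b')
  sorted[2] = b0bdd$  (last char: '$')
  sorted[3] = bdd$b0  (last char: '0')
  sorted[4] = d$b0bd  (last char: 'd')
  sorted[5] = dd$b0b  (last char: 'b')
Last column: db$0db
Original string S is at sorted index 2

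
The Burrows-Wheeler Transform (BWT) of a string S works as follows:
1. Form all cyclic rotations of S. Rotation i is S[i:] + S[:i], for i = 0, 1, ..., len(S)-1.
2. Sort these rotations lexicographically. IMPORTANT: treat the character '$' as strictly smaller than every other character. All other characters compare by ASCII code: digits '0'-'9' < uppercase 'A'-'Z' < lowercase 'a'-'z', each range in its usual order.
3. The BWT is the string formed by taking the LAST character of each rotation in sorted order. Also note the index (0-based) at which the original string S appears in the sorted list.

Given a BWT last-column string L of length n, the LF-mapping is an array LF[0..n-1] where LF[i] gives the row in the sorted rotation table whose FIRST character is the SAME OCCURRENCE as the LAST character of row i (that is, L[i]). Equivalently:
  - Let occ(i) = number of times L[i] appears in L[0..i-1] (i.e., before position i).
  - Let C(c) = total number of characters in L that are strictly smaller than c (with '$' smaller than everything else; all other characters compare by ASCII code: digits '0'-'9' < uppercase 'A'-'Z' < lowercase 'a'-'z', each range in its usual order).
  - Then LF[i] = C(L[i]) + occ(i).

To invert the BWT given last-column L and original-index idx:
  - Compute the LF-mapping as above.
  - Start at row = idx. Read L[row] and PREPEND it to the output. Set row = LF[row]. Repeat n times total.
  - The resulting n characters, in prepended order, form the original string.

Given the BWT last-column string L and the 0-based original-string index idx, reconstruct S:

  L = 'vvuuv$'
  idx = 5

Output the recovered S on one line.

LF mapping: 3 4 1 2 5 0
Walk LF starting at row 5, prepending L[row]:
  step 1: row=5, L[5]='$', prepend. Next row=LF[5]=0
  step 2: row=0, L[0]='v', prepend. Next row=LF[0]=3
  step 3: row=3, L[3]='u', prepend. Next row=LF[3]=2
  step 4: row=2, L[2]='u', prepend. Next row=LF[2]=1
  step 5: row=1, L[1]='v', prepend. Next row=LF[1]=4
  step 6: row=4, L[4]='v', prepend. Next row=LF[4]=5
Reversed output: vvuuv$

Answer: vvuuv$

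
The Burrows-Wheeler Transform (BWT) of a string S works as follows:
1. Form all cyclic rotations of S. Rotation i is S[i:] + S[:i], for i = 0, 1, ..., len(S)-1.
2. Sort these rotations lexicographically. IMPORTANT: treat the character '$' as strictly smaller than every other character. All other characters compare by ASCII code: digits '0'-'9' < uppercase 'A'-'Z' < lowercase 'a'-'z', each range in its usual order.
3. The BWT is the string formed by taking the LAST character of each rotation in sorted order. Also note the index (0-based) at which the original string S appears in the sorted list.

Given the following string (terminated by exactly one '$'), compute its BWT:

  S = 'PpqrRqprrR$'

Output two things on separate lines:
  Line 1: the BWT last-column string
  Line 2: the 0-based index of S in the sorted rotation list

All 11 rotations (rotation i = S[i:]+S[:i]):
  rot[0] = PpqrRqprrR$
  rot[1] = pqrRqprrR$P
  rot[2] = qrRqprrR$Pp
  rot[3] = rRqprrR$Ppq
  rot[4] = RqprrR$Ppqr
  rot[5] = qprrR$PpqrR
  rot[6] = prrR$PpqrRq
  rot[7] = rrR$PpqrRqp
  rot[8] = rR$PpqrRqpr
  rot[9] = R$PpqrRqprr
  rot[10] = $PpqrRqprrR
Sorted (with $ < everything):
  sorted[0] = $PpqrRqprrR  (last char: 'R')
  sorted[1] = PpqrRqprrR$  (last char: '$')
  sorted[2] = R$PpqrRqprr  (last char: 'r')
  sorted[3] = RqprrR$Ppqr  (last char: 'r')
  sorted[4] = pqrRqprrR$P  (last char: 'P')
  sorted[5] = prrR$PpqrRq  (last char: 'q')
  sorted[6] = qprrR$PpqrR  (last char: 'R')
  sorted[7] = qrRqprrR$Pp  (last char: 'p')
  sorted[8] = rR$PpqrRqpr  (last char: 'r')
  sorted[9] = rRqprrR$Ppq  (last char: 'q')
  sorted[10] = rrR$PpqrRqp  (last char: 'p')
Last column: R$rrPqRprqp
Original string S is at sorted index 1

Answer: R$rrPqRprqp
1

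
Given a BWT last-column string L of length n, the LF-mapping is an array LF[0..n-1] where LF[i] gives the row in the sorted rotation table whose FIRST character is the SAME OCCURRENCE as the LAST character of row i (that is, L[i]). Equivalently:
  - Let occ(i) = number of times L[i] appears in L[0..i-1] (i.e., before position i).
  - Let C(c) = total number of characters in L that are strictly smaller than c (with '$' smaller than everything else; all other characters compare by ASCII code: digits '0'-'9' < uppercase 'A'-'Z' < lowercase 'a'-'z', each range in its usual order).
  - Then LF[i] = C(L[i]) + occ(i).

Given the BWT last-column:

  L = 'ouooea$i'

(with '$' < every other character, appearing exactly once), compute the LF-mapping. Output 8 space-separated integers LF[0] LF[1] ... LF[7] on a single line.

Char counts: '$':1, 'a':1, 'e':1, 'i':1, 'o':3, 'u':1
C (first-col start): C('$')=0, C('a')=1, C('e')=2, C('i')=3, C('o')=4, C('u')=7
L[0]='o': occ=0, LF[0]=C('o')+0=4+0=4
L[1]='u': occ=0, LF[1]=C('u')+0=7+0=7
L[2]='o': occ=1, LF[2]=C('o')+1=4+1=5
L[3]='o': occ=2, LF[3]=C('o')+2=4+2=6
L[4]='e': occ=0, LF[4]=C('e')+0=2+0=2
L[5]='a': occ=0, LF[5]=C('a')+0=1+0=1
L[6]='$': occ=0, LF[6]=C('$')+0=0+0=0
L[7]='i': occ=0, LF[7]=C('i')+0=3+0=3

Answer: 4 7 5 6 2 1 0 3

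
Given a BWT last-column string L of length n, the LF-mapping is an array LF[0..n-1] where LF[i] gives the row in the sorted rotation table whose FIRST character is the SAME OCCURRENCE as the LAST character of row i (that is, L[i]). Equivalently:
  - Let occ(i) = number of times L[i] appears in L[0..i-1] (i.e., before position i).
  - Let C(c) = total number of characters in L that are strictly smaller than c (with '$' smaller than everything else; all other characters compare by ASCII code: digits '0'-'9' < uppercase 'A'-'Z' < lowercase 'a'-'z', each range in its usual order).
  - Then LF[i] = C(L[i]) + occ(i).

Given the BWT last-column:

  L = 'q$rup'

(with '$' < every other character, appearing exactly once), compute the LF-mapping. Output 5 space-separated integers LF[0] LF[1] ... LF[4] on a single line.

Answer: 2 0 3 4 1

Derivation:
Char counts: '$':1, 'p':1, 'q':1, 'r':1, 'u':1
C (first-col start): C('$')=0, C('p')=1, C('q')=2, C('r')=3, C('u')=4
L[0]='q': occ=0, LF[0]=C('q')+0=2+0=2
L[1]='$': occ=0, LF[1]=C('$')+0=0+0=0
L[2]='r': occ=0, LF[2]=C('r')+0=3+0=3
L[3]='u': occ=0, LF[3]=C('u')+0=4+0=4
L[4]='p': occ=0, LF[4]=C('p')+0=1+0=1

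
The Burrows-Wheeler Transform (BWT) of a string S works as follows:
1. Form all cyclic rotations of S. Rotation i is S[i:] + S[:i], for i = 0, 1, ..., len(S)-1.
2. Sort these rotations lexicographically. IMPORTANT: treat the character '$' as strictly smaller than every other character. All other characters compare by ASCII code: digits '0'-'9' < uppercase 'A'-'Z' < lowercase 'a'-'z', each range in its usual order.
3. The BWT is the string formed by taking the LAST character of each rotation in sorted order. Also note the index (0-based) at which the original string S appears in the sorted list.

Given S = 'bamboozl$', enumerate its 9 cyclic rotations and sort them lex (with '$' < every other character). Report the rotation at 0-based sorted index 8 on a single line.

All 9 rotations (rotation i = S[i:]+S[:i]):
  rot[0] = bamboozl$
  rot[1] = amboozl$b
  rot[2] = mboozl$ba
  rot[3] = boozl$bam
  rot[4] = oozl$bamb
  rot[5] = ozl$bambo
  rot[6] = zl$bamboo
  rot[7] = l$bambooz
  rot[8] = $bamboozl
Sorted (with $ < everything):
  sorted[0] = $bamboozl
  sorted[1] = amboozl$b
  sorted[2] = bamboozl$
  sorted[3] = boozl$bam
  sorted[4] = l$bambooz
  sorted[5] = mboozl$ba
  sorted[6] = oozl$bamb
  sorted[7] = ozl$bambo
  sorted[8] = zl$bamboo
sorted[8] = zl$bamboo

Answer: zl$bamboo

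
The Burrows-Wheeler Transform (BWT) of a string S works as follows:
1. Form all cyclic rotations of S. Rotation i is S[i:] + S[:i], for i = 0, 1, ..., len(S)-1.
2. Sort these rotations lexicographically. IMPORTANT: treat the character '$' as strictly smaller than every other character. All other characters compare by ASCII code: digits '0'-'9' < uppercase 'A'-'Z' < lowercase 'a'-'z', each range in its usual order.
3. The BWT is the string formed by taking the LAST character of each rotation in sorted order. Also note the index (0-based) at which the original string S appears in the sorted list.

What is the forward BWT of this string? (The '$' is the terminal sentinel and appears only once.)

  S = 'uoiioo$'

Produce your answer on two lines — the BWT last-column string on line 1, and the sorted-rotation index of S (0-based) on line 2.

All 7 rotations (rotation i = S[i:]+S[:i]):
  rot[0] = uoiioo$
  rot[1] = oiioo$u
  rot[2] = iioo$uo
  rot[3] = ioo$uoi
  rot[4] = oo$uoii
  rot[5] = o$uoiio
  rot[6] = $uoiioo
Sorted (with $ < everything):
  sorted[0] = $uoiioo  (last char: 'o')
  sorted[1] = iioo$uo  (last char: 'o')
  sorted[2] = ioo$uoi  (last char: 'i')
  sorted[3] = o$uoiio  (last char: 'o')
  sorted[4] = oiioo$u  (last char: 'u')
  sorted[5] = oo$uoii  (last char: 'i')
  sorted[6] = uoiioo$  (last char: '$')
Last column: ooioui$
Original string S is at sorted index 6

Answer: ooioui$
6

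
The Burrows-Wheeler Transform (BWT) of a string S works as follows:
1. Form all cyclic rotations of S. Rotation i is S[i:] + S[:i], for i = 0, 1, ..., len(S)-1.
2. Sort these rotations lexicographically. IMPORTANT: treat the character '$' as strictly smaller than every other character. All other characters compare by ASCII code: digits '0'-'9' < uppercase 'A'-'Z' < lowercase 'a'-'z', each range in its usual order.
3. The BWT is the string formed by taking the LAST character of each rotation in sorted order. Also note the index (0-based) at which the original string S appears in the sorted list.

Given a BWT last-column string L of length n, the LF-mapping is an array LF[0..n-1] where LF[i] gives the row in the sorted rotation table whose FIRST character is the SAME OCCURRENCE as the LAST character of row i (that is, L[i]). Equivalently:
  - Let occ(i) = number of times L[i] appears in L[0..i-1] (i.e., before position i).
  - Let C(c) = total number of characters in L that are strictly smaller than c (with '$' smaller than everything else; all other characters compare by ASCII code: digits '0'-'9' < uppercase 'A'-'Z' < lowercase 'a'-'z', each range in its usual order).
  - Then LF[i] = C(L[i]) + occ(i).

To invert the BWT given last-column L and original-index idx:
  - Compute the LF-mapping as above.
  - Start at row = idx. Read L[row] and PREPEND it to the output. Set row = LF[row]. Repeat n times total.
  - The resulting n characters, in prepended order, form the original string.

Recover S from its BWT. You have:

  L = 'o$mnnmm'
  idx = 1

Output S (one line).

Answer: mmnnmo$

Derivation:
LF mapping: 6 0 1 4 5 2 3
Walk LF starting at row 1, prepending L[row]:
  step 1: row=1, L[1]='$', prepend. Next row=LF[1]=0
  step 2: row=0, L[0]='o', prepend. Next row=LF[0]=6
  step 3: row=6, L[6]='m', prepend. Next row=LF[6]=3
  step 4: row=3, L[3]='n', prepend. Next row=LF[3]=4
  step 5: row=4, L[4]='n', prepend. Next row=LF[4]=5
  step 6: row=5, L[5]='m', prepend. Next row=LF[5]=2
  step 7: row=2, L[2]='m', prepend. Next row=LF[2]=1
Reversed output: mmnnmo$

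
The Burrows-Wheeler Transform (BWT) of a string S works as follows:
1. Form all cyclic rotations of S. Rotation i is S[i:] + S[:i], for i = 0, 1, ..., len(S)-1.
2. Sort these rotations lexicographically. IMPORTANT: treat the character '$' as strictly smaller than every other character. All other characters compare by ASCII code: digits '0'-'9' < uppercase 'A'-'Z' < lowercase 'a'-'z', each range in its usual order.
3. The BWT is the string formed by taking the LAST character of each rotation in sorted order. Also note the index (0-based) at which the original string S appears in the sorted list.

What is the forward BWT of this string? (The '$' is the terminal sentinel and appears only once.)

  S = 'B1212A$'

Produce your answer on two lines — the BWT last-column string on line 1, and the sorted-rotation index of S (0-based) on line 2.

Answer: AB2112$
6

Derivation:
All 7 rotations (rotation i = S[i:]+S[:i]):
  rot[0] = B1212A$
  rot[1] = 1212A$B
  rot[2] = 212A$B1
  rot[3] = 12A$B12
  rot[4] = 2A$B121
  rot[5] = A$B1212
  rot[6] = $B1212A
Sorted (with $ < everything):
  sorted[0] = $B1212A  (last char: 'A')
  sorted[1] = 1212A$B  (last char: 'B')
  sorted[2] = 12A$B12  (last char: '2')
  sorted[3] = 212A$B1  (last char: '1')
  sorted[4] = 2A$B121  (last char: '1')
  sorted[5] = A$B1212  (last char: '2')
  sorted[6] = B1212A$  (last char: '$')
Last column: AB2112$
Original string S is at sorted index 6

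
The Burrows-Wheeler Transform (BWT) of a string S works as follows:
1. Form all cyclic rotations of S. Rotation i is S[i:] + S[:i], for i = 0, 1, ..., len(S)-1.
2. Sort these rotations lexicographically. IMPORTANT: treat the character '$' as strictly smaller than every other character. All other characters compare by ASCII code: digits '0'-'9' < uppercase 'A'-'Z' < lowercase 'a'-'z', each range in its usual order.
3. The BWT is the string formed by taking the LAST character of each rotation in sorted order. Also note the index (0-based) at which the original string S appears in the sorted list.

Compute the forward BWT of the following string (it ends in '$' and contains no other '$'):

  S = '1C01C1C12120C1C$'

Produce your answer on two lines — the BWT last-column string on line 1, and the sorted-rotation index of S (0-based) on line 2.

Answer: CC22CC$C01111101
6

Derivation:
All 16 rotations (rotation i = S[i:]+S[:i]):
  rot[0] = 1C01C1C12120C1C$
  rot[1] = C01C1C12120C1C$1
  rot[2] = 01C1C12120C1C$1C
  rot[3] = 1C1C12120C1C$1C0
  rot[4] = C1C12120C1C$1C01
  rot[5] = 1C12120C1C$1C01C
  rot[6] = C12120C1C$1C01C1
  rot[7] = 12120C1C$1C01C1C
  rot[8] = 2120C1C$1C01C1C1
  rot[9] = 120C1C$1C01C1C12
  rot[10] = 20C1C$1C01C1C121
  rot[11] = 0C1C$1C01C1C1212
  rot[12] = C1C$1C01C1C12120
  rot[13] = 1C$1C01C1C12120C
  rot[14] = C$1C01C1C12120C1
  rot[15] = $1C01C1C12120C1C
Sorted (with $ < everything):
  sorted[0] = $1C01C1C12120C1C  (last char: 'C')
  sorted[1] = 01C1C12120C1C$1C  (last char: 'C')
  sorted[2] = 0C1C$1C01C1C1212  (last char: '2')
  sorted[3] = 120C1C$1C01C1C12  (last char: '2')
  sorted[4] = 12120C1C$1C01C1C  (last char: 'C')
  sorted[5] = 1C$1C01C1C12120C  (last char: 'C')
  sorted[6] = 1C01C1C12120C1C$  (last char: '$')
  sorted[7] = 1C12120C1C$1C01C  (last char: 'C')
  sorted[8] = 1C1C12120C1C$1C0  (last char: '0')
  sorted[9] = 20C1C$1C01C1C121  (last char: '1')
  sorted[10] = 2120C1C$1C01C1C1  (last char: '1')
  sorted[11] = C$1C01C1C12120C1  (last char: '1')
  sorted[12] = C01C1C12120C1C$1  (last char: '1')
  sorted[13] = C12120C1C$1C01C1  (last char: '1')
  sorted[14] = C1C$1C01C1C12120  (last char: '0')
  sorted[15] = C1C12120C1C$1C01  (last char: '1')
Last column: CC22CC$C01111101
Original string S is at sorted index 6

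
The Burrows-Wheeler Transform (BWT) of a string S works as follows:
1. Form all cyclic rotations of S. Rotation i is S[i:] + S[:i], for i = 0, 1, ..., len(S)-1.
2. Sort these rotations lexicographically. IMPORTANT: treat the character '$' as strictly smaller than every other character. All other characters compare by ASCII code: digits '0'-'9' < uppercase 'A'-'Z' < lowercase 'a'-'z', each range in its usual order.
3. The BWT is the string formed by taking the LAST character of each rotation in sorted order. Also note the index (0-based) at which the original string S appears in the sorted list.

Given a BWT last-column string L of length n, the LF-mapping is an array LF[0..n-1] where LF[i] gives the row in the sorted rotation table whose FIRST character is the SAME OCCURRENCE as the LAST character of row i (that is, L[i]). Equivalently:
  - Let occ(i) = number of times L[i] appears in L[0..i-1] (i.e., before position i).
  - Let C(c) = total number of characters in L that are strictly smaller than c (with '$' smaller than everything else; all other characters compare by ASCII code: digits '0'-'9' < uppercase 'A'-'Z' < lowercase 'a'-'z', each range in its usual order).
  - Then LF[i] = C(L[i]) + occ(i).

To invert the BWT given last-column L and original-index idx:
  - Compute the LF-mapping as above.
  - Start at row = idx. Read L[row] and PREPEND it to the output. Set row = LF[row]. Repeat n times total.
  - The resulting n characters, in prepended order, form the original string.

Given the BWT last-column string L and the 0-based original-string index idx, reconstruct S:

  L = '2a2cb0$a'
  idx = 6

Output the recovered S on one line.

LF mapping: 2 4 3 7 6 1 0 5
Walk LF starting at row 6, prepending L[row]:
  step 1: row=6, L[6]='$', prepend. Next row=LF[6]=0
  step 2: row=0, L[0]='2', prepend. Next row=LF[0]=2
  step 3: row=2, L[2]='2', prepend. Next row=LF[2]=3
  step 4: row=3, L[3]='c', prepend. Next row=LF[3]=7
  step 5: row=7, L[7]='a', prepend. Next row=LF[7]=5
  step 6: row=5, L[5]='0', prepend. Next row=LF[5]=1
  step 7: row=1, L[1]='a', prepend. Next row=LF[1]=4
  step 8: row=4, L[4]='b', prepend. Next row=LF[4]=6
Reversed output: ba0ac22$

Answer: ba0ac22$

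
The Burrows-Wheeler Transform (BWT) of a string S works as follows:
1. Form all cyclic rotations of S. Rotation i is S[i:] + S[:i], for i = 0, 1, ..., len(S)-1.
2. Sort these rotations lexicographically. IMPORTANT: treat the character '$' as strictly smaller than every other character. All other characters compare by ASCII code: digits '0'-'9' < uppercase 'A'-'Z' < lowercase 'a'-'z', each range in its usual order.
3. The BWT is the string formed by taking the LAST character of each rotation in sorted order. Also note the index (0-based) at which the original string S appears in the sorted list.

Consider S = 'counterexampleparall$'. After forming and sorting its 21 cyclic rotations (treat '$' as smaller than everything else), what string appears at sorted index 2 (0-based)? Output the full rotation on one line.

All 21 rotations (rotation i = S[i:]+S[:i]):
  rot[0] = counterexampleparall$
  rot[1] = ounterexampleparall$c
  rot[2] = unterexampleparall$co
  rot[3] = nterexampleparall$cou
  rot[4] = terexampleparall$coun
  rot[5] = erexampleparall$count
  rot[6] = rexampleparall$counte
  rot[7] = exampleparall$counter
  rot[8] = xampleparall$countere
  rot[9] = ampleparall$counterex
  rot[10] = mpleparall$counterexa
  rot[11] = pleparall$counterexam
  rot[12] = leparall$counterexamp
  rot[13] = eparall$counterexampl
  rot[14] = parall$counterexample
  rot[15] = arall$counterexamplep
  rot[16] = rall$counterexamplepa
  rot[17] = all$counterexamplepar
  rot[18] = ll$counterexamplepara
  rot[19] = l$counterexampleparal
  rot[20] = $counterexampleparall
Sorted (with $ < everything):
  sorted[0] = $counterexampleparall
  sorted[1] = all$counterexamplepar
  sorted[2] = ampleparall$counterex
  sorted[3] = arall$counterexamplep
  sorted[4] = counterexampleparall$
  sorted[5] = eparall$counterexampl
  sorted[6] = erexampleparall$count
  sorted[7] = exampleparall$counter
  sorted[8] = l$counterexampleparal
  sorted[9] = leparall$counterexamp
  sorted[10] = ll$counterexamplepara
  sorted[11] = mpleparall$counterexa
  sorted[12] = nterexampleparall$cou
  sorted[13] = ounterexampleparall$c
  sorted[14] = parall$counterexample
  sorted[15] = pleparall$counterexam
  sorted[16] = rall$counterexamplepa
  sorted[17] = rexampleparall$counte
  sorted[18] = terexampleparall$coun
  sorted[19] = unterexampleparall$co
  sorted[20] = xampleparall$countere
sorted[2] = ampleparall$counterex

Answer: ampleparall$counterex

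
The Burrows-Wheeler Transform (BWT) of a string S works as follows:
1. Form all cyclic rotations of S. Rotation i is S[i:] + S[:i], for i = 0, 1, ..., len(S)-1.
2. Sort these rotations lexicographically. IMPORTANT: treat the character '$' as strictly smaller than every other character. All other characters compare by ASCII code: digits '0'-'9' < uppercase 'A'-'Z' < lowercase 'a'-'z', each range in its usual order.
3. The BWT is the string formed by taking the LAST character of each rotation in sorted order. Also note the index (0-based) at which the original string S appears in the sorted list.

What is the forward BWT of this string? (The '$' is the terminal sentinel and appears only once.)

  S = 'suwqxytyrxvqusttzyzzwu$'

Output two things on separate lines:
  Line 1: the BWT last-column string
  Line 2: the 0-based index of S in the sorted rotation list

Answer: uvwyu$sytwqsxuzrqtxzzty
5

Derivation:
All 23 rotations (rotation i = S[i:]+S[:i]):
  rot[0] = suwqxytyrxvqusttzyzzwu$
  rot[1] = uwqxytyrxvqusttzyzzwu$s
  rot[2] = wqxytyrxvqusttzyzzwu$su
  rot[3] = qxytyrxvqusttzyzzwu$suw
  rot[4] = xytyrxvqusttzyzzwu$suwq
  rot[5] = ytyrxvqusttzyzzwu$suwqx
  rot[6] = tyrxvqusttzyzzwu$suwqxy
  rot[7] = yrxvqusttzyzzwu$suwqxyt
  rot[8] = rxvqusttzyzzwu$suwqxyty
  rot[9] = xvqusttzyzzwu$suwqxytyr
  rot[10] = vqusttzyzzwu$suwqxytyrx
  rot[11] = qusttzyzzwu$suwqxytyrxv
  rot[12] = usttzyzzwu$suwqxytyrxvq
  rot[13] = sttzyzzwu$suwqxytyrxvqu
  rot[14] = ttzyzzwu$suwqxytyrxvqus
  rot[15] = tzyzzwu$suwqxytyrxvqust
  rot[16] = zyzzwu$suwqxytyrxvqustt
  rot[17] = yzzwu$suwqxytyrxvqusttz
  rot[18] = zzwu$suwqxytyrxvqusttzy
  rot[19] = zwu$suwqxytyrxvqusttzyz
  rot[20] = wu$suwqxytyrxvqusttzyzz
  rot[21] = u$suwqxytyrxvqusttzyzzw
  rot[22] = $suwqxytyrxvqusttzyzzwu
Sorted (with $ < everything):
  sorted[0] = $suwqxytyrxvqusttzyzzwu  (last char: 'u')
  sorted[1] = qusttzyzzwu$suwqxytyrxv  (last char: 'v')
  sorted[2] = qxytyrxvqusttzyzzwu$suw  (last char: 'w')
  sorted[3] = rxvqusttzyzzwu$suwqxyty  (last char: 'y')
  sorted[4] = sttzyzzwu$suwqxytyrxvqu  (last char: 'u')
  sorted[5] = suwqxytyrxvqusttzyzzwu$  (last char: '$')
  sorted[6] = ttzyzzwu$suwqxytyrxvqus  (last char: 's')
  sorted[7] = tyrxvqusttzyzzwu$suwqxy  (last char: 'y')
  sorted[8] = tzyzzwu$suwqxytyrxvqust  (last char: 't')
  sorted[9] = u$suwqxytyrxvqusttzyzzw  (last char: 'w')
  sorted[10] = usttzyzzwu$suwqxytyrxvq  (last char: 'q')
  sorted[11] = uwqxytyrxvqusttzyzzwu$s  (last char: 's')
  sorted[12] = vqusttzyzzwu$suwqxytyrx  (last char: 'x')
  sorted[13] = wqxytyrxvqusttzyzzwu$su  (last char: 'u')
  sorted[14] = wu$suwqxytyrxvqusttzyzz  (last char: 'z')
  sorted[15] = xvqusttzyzzwu$suwqxytyr  (last char: 'r')
  sorted[16] = xytyrxvqusttzyzzwu$suwq  (last char: 'q')
  sorted[17] = yrxvqusttzyzzwu$suwqxyt  (last char: 't')
  sorted[18] = ytyrxvqusttzyzzwu$suwqx  (last char: 'x')
  sorted[19] = yzzwu$suwqxytyrxvqusttz  (last char: 'z')
  sorted[20] = zwu$suwqxytyrxvqusttzyz  (last char: 'z')
  sorted[21] = zyzzwu$suwqxytyrxvqustt  (last char: 't')
  sorted[22] = zzwu$suwqxytyrxvqusttzy  (last char: 'y')
Last column: uvwyu$sytwqsxuzrqtxzzty
Original string S is at sorted index 5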